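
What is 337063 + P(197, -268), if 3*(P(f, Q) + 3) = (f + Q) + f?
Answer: 337102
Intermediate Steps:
P(f, Q) = -3 + Q/3 + 2*f/3 (P(f, Q) = -3 + ((f + Q) + f)/3 = -3 + ((Q + f) + f)/3 = -3 + (Q + 2*f)/3 = -3 + (Q/3 + 2*f/3) = -3 + Q/3 + 2*f/3)
337063 + P(197, -268) = 337063 + (-3 + (⅓)*(-268) + (⅔)*197) = 337063 + (-3 - 268/3 + 394/3) = 337063 + 39 = 337102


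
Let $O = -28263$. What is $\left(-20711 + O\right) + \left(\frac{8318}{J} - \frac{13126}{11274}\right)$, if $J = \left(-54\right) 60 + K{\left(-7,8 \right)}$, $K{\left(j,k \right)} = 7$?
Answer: $- \frac{892590900799}{18224421} \approx -48978.0$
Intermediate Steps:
$J = -3233$ ($J = \left(-54\right) 60 + 7 = -3240 + 7 = -3233$)
$\left(-20711 + O\right) + \left(\frac{8318}{J} - \frac{13126}{11274}\right) = \left(-20711 - 28263\right) + \left(\frac{8318}{-3233} - \frac{13126}{11274}\right) = -48974 + \left(8318 \left(- \frac{1}{3233}\right) - \frac{6563}{5637}\right) = -48974 - \frac{68106745}{18224421} = - \frac{892590900799}{18224421}$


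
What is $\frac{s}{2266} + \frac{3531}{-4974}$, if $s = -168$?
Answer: $- \frac{1472813}{1878514} \approx -0.78403$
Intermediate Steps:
$\frac{s}{2266} + \frac{3531}{-4974} = - \frac{168}{2266} + \frac{3531}{-4974} = \left(-168\right) \frac{1}{2266} + 3531 \left(- \frac{1}{4974}\right) = - \frac{84}{1133} - \frac{1177}{1658} = - \frac{1472813}{1878514}$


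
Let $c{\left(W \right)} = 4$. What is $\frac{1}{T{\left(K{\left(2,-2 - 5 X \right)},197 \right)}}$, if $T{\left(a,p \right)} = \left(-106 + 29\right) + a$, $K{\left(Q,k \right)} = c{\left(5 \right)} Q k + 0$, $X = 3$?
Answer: $- \frac{1}{213} \approx -0.0046948$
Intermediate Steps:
$K{\left(Q,k \right)} = 4 Q k$ ($K{\left(Q,k \right)} = 4 Q k + 0 = 4 Q k$)
$T{\left(a,p \right)} = -77 + a$
$\frac{1}{T{\left(K{\left(2,-2 - 5 X \right)},197 \right)}} = \frac{1}{-77 + 4 \cdot 2 \left(-2 - 15\right)} = \frac{1}{-77 + 4 \cdot 2 \left(-17\right)} = \frac{1}{-77 - 136} = \frac{1}{-213} = - \frac{1}{213}$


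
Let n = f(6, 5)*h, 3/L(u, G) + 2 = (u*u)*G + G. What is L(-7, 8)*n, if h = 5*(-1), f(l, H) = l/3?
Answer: -15/199 ≈ -0.075377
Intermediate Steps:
f(l, H) = l/3 (f(l, H) = l*(1/3) = l/3)
h = -5
L(u, G) = 3/(-2 + G + G*u**2) (L(u, G) = 3/(-2 + ((u*u)*G + G)) = 3/(-2 + (u**2*G + G)) = 3/(-2 + (G*u**2 + G)) = 3/(-2 + (G + G*u**2)) = 3/(-2 + G + G*u**2))
n = -10 (n = ((1/3)*6)*(-5) = 2*(-5) = -10)
L(-7, 8)*n = (3/(-2 + 8 + 8*(-7)**2))*(-10) = (3/(-2 + 8 + 8*49))*(-10) = (3/(-2 + 8 + 392))*(-10) = (3/398)*(-10) = -15/199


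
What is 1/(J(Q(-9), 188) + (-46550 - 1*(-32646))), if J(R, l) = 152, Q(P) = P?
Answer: -1/13752 ≈ -7.2717e-5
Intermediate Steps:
1/(J(Q(-9), 188) + (-46550 - 1*(-32646))) = 1/(152 + (-46550 - 1*(-32646))) = 1/(152 + (-46550 + 32646)) = 1/(152 - 13904) = 1/(-13752) = -1/13752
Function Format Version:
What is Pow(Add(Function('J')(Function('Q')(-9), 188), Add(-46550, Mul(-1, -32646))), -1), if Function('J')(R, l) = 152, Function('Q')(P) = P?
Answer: Rational(-1, 13752) ≈ -7.2717e-5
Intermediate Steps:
Pow(Add(Function('J')(Function('Q')(-9), 188), Add(-46550, Mul(-1, -32646))), -1) = Pow(Add(152, Add(-46550, Mul(-1, -32646))), -1) = Pow(Add(152, Add(-46550, 32646)), -1) = Pow(Add(152, -13904), -1) = Pow(-13752, -1) = Rational(-1, 13752)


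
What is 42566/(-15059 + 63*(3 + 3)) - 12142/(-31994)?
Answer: -591799951/234851957 ≈ -2.5199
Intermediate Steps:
42566/(-15059 + 63*(3 + 3)) - 12142/(-31994) = 42566/(-15059 + 63*6) - 12142*(-1/31994) = 42566/(-15059 + 378) + 6071/15997 = 42566/(-14681) + 6071/15997 = 42566*(-1/14681) + 6071/15997 = -42566/14681 + 6071/15997 = -591799951/234851957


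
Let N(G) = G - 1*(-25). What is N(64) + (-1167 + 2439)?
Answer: 1361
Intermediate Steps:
N(G) = 25 + G (N(G) = G + 25 = 25 + G)
N(64) + (-1167 + 2439) = (25 + 64) + (-1167 + 2439) = 89 + 1272 = 1361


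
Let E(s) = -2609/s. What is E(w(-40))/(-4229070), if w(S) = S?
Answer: -2609/169162800 ≈ -1.5423e-5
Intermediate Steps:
E(w(-40))/(-4229070) = -2609/(-40)/(-4229070) = -2609*(-1/40)*(-1/4229070) = (2609/40)*(-1/4229070) = -2609/169162800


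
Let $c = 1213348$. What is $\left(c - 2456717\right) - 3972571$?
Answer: $-5215940$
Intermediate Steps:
$\left(c - 2456717\right) - 3972571 = \left(1213348 - 2456717\right) - 3972571 = -1243369 - 3972571 = -5215940$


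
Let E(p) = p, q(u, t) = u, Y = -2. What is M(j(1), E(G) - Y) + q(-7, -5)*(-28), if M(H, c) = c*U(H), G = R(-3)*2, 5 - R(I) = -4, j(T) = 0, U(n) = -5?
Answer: 96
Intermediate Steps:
R(I) = 9 (R(I) = 5 - 1*(-4) = 5 + 4 = 9)
G = 18 (G = 9*2 = 18)
M(H, c) = -5*c (M(H, c) = c*(-5) = -5*c)
M(j(1), E(G) - Y) + q(-7, -5)*(-28) = -5*(18 - 1*(-2)) - 7*(-28) = -5*(18 + 2) + 196 = -5*20 + 196 = -100 + 196 = 96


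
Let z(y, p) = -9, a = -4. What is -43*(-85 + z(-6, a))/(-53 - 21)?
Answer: -2021/37 ≈ -54.622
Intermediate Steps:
-43*(-85 + z(-6, a))/(-53 - 21) = -43*(-85 - 9)/(-53 - 21) = -(-4042)/(-74) = -(-4042)*(-1)/74 = -43*47/37 = -2021/37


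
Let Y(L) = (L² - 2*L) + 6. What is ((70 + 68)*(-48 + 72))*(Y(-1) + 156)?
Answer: 546480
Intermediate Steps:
Y(L) = 6 + L² - 2*L
((70 + 68)*(-48 + 72))*(Y(-1) + 156) = ((70 + 68)*(-48 + 72))*((6 + (-1)² - 2*(-1)) + 156) = (138*24)*((6 + 1 + 2) + 156) = 3312*(9 + 156) = 3312*165 = 546480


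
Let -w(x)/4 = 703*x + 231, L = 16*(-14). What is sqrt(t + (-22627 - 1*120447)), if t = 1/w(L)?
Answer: I*sqrt(288772760630015)/44926 ≈ 378.25*I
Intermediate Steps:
L = -224
w(x) = -924 - 2812*x (w(x) = -4*(703*x + 231) = -4*(231 + 703*x) = -924 - 2812*x)
t = 1/628964 (t = 1/(-924 - 2812*(-224)) = 1/(-924 + 629888) = 1/628964 ≈ 1.5899e-6)
sqrt(t + (-22627 - 1*120447)) = sqrt(1/628964 + (-22627 - 1*120447)) = sqrt(1/628964 + (-22627 - 120447)) = sqrt(1/628964 - 143074) = sqrt(-89988395335/628964) = I*sqrt(288772760630015)/44926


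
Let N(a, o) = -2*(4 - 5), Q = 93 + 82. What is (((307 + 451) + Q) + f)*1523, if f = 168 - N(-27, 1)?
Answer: 1673777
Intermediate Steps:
Q = 175
N(a, o) = 2 (N(a, o) = -2*(-1) = 2)
f = 166 (f = 168 - 1*2 = 168 - 2 = 166)
(((307 + 451) + Q) + f)*1523 = (((307 + 451) + 175) + 166)*1523 = ((758 + 175) + 166)*1523 = (933 + 166)*1523 = 1099*1523 = 1673777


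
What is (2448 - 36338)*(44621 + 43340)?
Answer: -2980998290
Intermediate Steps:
(2448 - 36338)*(44621 + 43340) = -33890*87961 = -2980998290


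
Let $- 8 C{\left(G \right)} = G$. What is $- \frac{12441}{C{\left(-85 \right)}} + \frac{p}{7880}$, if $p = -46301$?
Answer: $- \frac{31528649}{26792} \approx -1176.8$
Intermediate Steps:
$C{\left(G \right)} = - \frac{G}{8}$
$- \frac{12441}{C{\left(-85 \right)}} + \frac{p}{7880} = - \frac{12441}{\left(- \frac{1}{8}\right) \left(-85\right)} - \frac{46301}{7880} = - \frac{12441}{\frac{85}{8}} - \frac{46301}{7880} = \left(-12441\right) \frac{8}{85} - \frac{46301}{7880} = - \frac{99528}{85} - \frac{46301}{7880} = - \frac{31528649}{26792}$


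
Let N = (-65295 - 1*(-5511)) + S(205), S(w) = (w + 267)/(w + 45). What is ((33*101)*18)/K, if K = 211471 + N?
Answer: 7499250/18961111 ≈ 0.39551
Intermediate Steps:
S(w) = (267 + w)/(45 + w)
N = -7472764/125 (N = (-65295 - 1*(-5511)) + (267 + 205)/(45 + 205) = (-65295 + 5511) + 472/250 = -59784 + (1/250)*472 = -59784 + 236/125 = -7472764/125 ≈ -59782.)
K = 18961111/125 (K = 211471 - 7472764/125 = 18961111/125 ≈ 1.5169e+5)
((33*101)*18)/K = ((33*101)*18)/(18961111/125) = (3333*18)*(125/18961111) = 59994*(125/18961111) = 7499250/18961111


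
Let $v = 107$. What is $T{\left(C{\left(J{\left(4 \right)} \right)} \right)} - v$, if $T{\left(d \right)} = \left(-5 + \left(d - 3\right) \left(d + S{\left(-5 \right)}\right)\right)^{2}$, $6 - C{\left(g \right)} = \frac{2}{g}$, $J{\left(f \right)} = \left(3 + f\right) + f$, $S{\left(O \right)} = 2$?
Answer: $\frac{2681134}{14641} \approx 183.13$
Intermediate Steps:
$J{\left(f \right)} = 3 + 2 f$
$C{\left(g \right)} = 6 - \frac{2}{g}$
$T{\left(d \right)} = \left(-5 + \left(-3 + d\right) \left(2 + d\right)\right)^{2}$ ($T{\left(d \right)} = \left(-5 + \left(d - 3\right) \left(d + 2\right)\right)^{2} = \left(-5 + \left(-3 + d\right) \left(2 + d\right)\right)^{2}$)
$T{\left(C{\left(J{\left(4 \right)} \right)} \right)} - v = \left(-11 + \left(6 - \frac{2}{3 + 2 \cdot 4}\right)^{2} - \left(6 - \frac{2}{3 + 2 \cdot 4}\right)\right)^{2} - 107 = \left(-11 + \left(6 - \frac{2}{3 + 8}\right)^{2} - \left(6 - \frac{2}{3 + 8}\right)\right)^{2} - 107 = \left(-11 + \left(6 - \frac{2}{11}\right)^{2} - \left(6 - \frac{2}{11}\right)\right)^{2} - 107 = \left(-11 + \left(\frac{64}{11}\right)^{2} - \frac{64}{11}\right)^{2} - 107 = \left(-11 + \frac{4096}{121} - \frac{64}{11}\right)^{2} - 107 = \left(\frac{2061}{121}\right)^{2} - 107 = \frac{4247721}{14641} - 107 = \frac{2681134}{14641}$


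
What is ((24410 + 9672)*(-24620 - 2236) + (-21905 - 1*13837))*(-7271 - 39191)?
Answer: 42528616937508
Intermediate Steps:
((24410 + 9672)*(-24620 - 2236) + (-21905 - 1*13837))*(-7271 - 39191) = (34082*(-26856) + (-21905 - 13837))*(-46462) = (-915306192 - 35742)*(-46462) = -915341934*(-46462) = 42528616937508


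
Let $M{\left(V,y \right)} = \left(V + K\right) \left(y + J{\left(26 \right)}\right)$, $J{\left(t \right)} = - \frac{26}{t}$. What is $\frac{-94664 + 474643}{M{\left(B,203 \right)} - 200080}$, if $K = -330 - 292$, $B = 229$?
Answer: $- \frac{379979}{279466} \approx -1.3597$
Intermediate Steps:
$K = -622$ ($K = -330 - 292 = -622$)
$M{\left(V,y \right)} = \left(-1 + y\right) \left(-622 + V\right)$ ($M{\left(V,y \right)} = \left(V - 622\right) \left(y - \frac{26}{26}\right) = \left(-622 + V\right) \left(y - 1\right) = \left(-622 + V\right) \left(-1 + y\right) = \left(-1 + y\right) \left(-622 + V\right)$)
$\frac{-94664 + 474643}{M{\left(B,203 \right)} - 200080} = \frac{-94664 + 474643}{\left(622 - 229 - 126266 + 229 \cdot 203\right) - 200080} = \frac{379979}{\left(622 - 229 - 126266 + 46487\right) - 200080} = \frac{379979}{-79386 - 200080} = \frac{379979}{-279466} = 379979 \left(- \frac{1}{279466}\right) = - \frac{379979}{279466}$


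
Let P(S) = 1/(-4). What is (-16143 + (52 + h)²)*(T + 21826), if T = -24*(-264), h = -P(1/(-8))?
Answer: -3021881167/8 ≈ -3.7774e+8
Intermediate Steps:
P(S) = -¼
h = ¼ (h = -1*(-¼) = ¼ ≈ 0.25000)
T = 6336
(-16143 + (52 + h)²)*(T + 21826) = (-16143 + (52 + ¼)²)*(6336 + 21826) = (-16143 + (209/4)²)*28162 = (-16143 + 43681/16)*28162 = -214607/16*28162 = -3021881167/8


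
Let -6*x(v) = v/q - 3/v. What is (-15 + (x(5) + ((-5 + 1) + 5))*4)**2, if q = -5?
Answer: 22201/225 ≈ 98.671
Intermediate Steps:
x(v) = 1/(2*v) + v/30 (x(v) = -(v/(-5) - 3/v)/6 = -(v*(-1/5) - 3/v)/6 = -(-v/5 - 3/v)/6 = -(-3/v - v/5)/6 = 1/(2*v) + v/30)
(-15 + (x(5) + ((-5 + 1) + 5))*4)**2 = (-15 + ((1/30)*(15 + 5**2)/5 + ((-5 + 1) + 5))*4)**2 = (-15 + ((1/30)*(1/5)*(15 + 25) + (-4 + 5))*4)**2 = (-15 + ((1/30)*(1/5)*40 + 1)*4)**2 = (-15 + (4/15 + 1)*4)**2 = (-15 + (19/15)*4)**2 = (-15 + 76/15)**2 = (-149/15)**2 = 22201/225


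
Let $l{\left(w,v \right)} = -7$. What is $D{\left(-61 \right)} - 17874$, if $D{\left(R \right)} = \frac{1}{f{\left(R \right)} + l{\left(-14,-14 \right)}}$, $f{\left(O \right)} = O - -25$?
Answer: $- \frac{768583}{43} \approx -17874.0$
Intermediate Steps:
$f{\left(O \right)} = 25 + O$ ($f{\left(O \right)} = O + 25 = 25 + O$)
$D{\left(R \right)} = \frac{1}{18 + R}$ ($D{\left(R \right)} = \frac{1}{\left(25 + R\right) - 7} = \frac{1}{18 + R}$)
$D{\left(-61 \right)} - 17874 = \frac{1}{18 - 61} - 17874 = \frac{1}{-43} - 17874 = - \frac{1}{43} - 17874 = - \frac{768583}{43}$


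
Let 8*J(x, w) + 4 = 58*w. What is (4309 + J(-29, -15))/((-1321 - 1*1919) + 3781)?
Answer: 16799/2164 ≈ 7.7629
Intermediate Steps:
J(x, w) = -1/2 + 29*w/4 (J(x, w) = -1/2 + (58*w)/8 = -1/2 + 29*w/4)
(4309 + J(-29, -15))/((-1321 - 1*1919) + 3781) = (4309 + (-1/2 + (29/4)*(-15)))/((-1321 - 1*1919) + 3781) = (4309 + (-1/2 - 435/4))/((-1321 - 1919) + 3781) = (4309 - 437/4)/(-3240 + 3781) = (16799/4)/541 = (16799/4)*(1/541) = 16799/2164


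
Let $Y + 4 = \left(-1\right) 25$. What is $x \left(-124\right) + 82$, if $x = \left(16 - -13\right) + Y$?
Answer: $82$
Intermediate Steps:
$Y = -29$ ($Y = -4 - 25 = -29$)
$x = 0$ ($x = \left(16 - -13\right) - 29 = \left(16 + 13\right) - 29 = 29 - 29 = 0$)
$x \left(-124\right) + 82 = 0 \left(-124\right) + 82 = 0 + 82 = 82$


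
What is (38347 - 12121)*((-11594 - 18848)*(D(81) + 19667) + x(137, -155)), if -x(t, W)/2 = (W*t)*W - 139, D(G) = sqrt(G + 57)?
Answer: -15874214533236 - 798371892*sqrt(138) ≈ -1.5884e+13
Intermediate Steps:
D(G) = sqrt(57 + G)
x(t, W) = 278 - 2*t*W**2 (x(t, W) = -2*((W*t)*W - 139) = -2*(t*W**2 - 139) = -2*(-139 + t*W**2) = 278 - 2*t*W**2)
(38347 - 12121)*((-11594 - 18848)*(D(81) + 19667) + x(137, -155)) = (38347 - 12121)*((-11594 - 18848)*(sqrt(57 + 81) + 19667) + (278 - 2*137*(-155)**2)) = 26226*(-30442*(sqrt(138) + 19667) + (278 - 2*137*24025)) = 26226*(-30442*(19667 + sqrt(138)) + (278 - 6582850)) = 26226*((-598702814 - 30442*sqrt(138)) - 6582572) = 26226*(-605285386 - 30442*sqrt(138)) = -15874214533236 - 798371892*sqrt(138)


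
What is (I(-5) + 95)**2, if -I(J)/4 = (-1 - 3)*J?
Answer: 225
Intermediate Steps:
I(J) = 16*J (I(J) = -4*(-1 - 3)*J = -(-16)*J = 16*J)
(I(-5) + 95)**2 = (16*(-5) + 95)**2 = (-80 + 95)**2 = 15**2 = 225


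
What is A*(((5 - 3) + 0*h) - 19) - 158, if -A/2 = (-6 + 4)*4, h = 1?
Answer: -430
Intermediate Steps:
A = 16 (A = -2*(-6 + 4)*4 = -(-4)*4 = -2*(-8) = 16)
A*(((5 - 3) + 0*h) - 19) - 158 = 16*(((5 - 3) + 0*1) - 19) - 158 = 16*((2 + 0) - 19) - 158 = 16*(2 - 19) - 158 = 16*(-17) - 158 = -272 - 158 = -430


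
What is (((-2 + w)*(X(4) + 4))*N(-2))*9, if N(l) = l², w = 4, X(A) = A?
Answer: 576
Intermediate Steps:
(((-2 + w)*(X(4) + 4))*N(-2))*9 = (((-2 + 4)*(4 + 4))*(-2)²)*9 = ((2*8)*4)*9 = (16*4)*9 = 64*9 = 576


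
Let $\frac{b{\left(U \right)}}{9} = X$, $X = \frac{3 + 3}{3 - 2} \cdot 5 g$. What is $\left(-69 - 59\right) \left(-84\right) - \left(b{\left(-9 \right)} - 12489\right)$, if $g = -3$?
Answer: $24051$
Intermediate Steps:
$X = -90$ ($X = \frac{3 + 3}{3 - 2} \cdot 5 \left(-3\right) = \frac{6}{1} \cdot 5 \left(-3\right) = 6 \cdot 1 \cdot 5 \left(-3\right) = 6 \cdot 5 \left(-3\right) = 30 \left(-3\right) = -90$)
$b{\left(U \right)} = -810$ ($b{\left(U \right)} = 9 \left(-90\right) = -810$)
$\left(-69 - 59\right) \left(-84\right) - \left(b{\left(-9 \right)} - 12489\right) = \left(-69 - 59\right) \left(-84\right) - \left(-810 - 12489\right) = \left(-128\right) \left(-84\right) - \left(-810 - 12489\right) = 10752 - -13299 = 10752 + 13299 = 24051$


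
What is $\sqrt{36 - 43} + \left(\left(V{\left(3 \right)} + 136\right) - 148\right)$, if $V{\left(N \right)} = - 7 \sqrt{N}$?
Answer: $-12 - 7 \sqrt{3} + i \sqrt{7} \approx -24.124 + 2.6458 i$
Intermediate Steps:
$\sqrt{36 - 43} + \left(\left(V{\left(3 \right)} + 136\right) - 148\right) = \sqrt{36 - 43} - \left(12 + 7 \sqrt{3}\right) = \sqrt{-7} - \left(12 + 7 \sqrt{3}\right) = i \sqrt{7} - \left(12 + 7 \sqrt{3}\right) = -12 - 7 \sqrt{3} + i \sqrt{7}$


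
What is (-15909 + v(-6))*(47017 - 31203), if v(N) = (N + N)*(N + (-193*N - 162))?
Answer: -439455246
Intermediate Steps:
v(N) = 2*N*(-162 - 192*N) (v(N) = (2*N)*(N + (-162 - 193*N)) = (2*N)*(-162 - 192*N) = 2*N*(-162 - 192*N))
(-15909 + v(-6))*(47017 - 31203) = (-15909 - 12*(-6)*(27 + 32*(-6)))*(47017 - 31203) = (-15909 - 12*(-6)*(27 - 192))*15814 = (-15909 - 12*(-6)*(-165))*15814 = (-15909 - 11880)*15814 = -27789*15814 = -439455246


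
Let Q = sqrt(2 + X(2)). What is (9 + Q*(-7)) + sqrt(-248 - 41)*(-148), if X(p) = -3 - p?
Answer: 9 - 2516*I - 7*I*sqrt(3) ≈ 9.0 - 2528.1*I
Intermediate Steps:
Q = I*sqrt(3) (Q = sqrt(2 + (-3 - 1*2)) = sqrt(2 + (-3 - 2)) = sqrt(2 - 5) = sqrt(-3) = I*sqrt(3) ≈ 1.732*I)
(9 + Q*(-7)) + sqrt(-248 - 41)*(-148) = (9 + (I*sqrt(3))*(-7)) + sqrt(-248 - 41)*(-148) = (9 - 7*I*sqrt(3)) + sqrt(-289)*(-148) = (9 - 7*I*sqrt(3)) + (17*I)*(-148) = (9 - 7*I*sqrt(3)) - 2516*I = 9 - 2516*I - 7*I*sqrt(3)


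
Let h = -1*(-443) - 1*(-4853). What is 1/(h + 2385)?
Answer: 1/7681 ≈ 0.00013019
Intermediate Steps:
h = 5296 (h = 443 + 4853 = 5296)
1/(h + 2385) = 1/(5296 + 2385) = 1/7681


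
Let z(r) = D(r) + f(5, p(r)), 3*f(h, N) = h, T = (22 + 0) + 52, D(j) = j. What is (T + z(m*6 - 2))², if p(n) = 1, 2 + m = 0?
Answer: 34225/9 ≈ 3802.8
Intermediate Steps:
m = -2 (m = -2 + 0 = -2)
T = 74 (T = 22 + 52 = 74)
f(h, N) = h/3
z(r) = 5/3 + r (z(r) = r + (⅓)*5 = r + 5/3 = 5/3 + r)
(T + z(m*6 - 2))² = (74 + (5/3 + (-2*6 - 2)))² = (74 + (5/3 + (-12 - 2)))² = (74 + (5/3 - 14))² = (74 - 37/3)² = (185/3)² = 34225/9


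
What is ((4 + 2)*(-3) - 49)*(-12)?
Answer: 804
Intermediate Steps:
((4 + 2)*(-3) - 49)*(-12) = (6*(-3) - 49)*(-12) = (-18 - 49)*(-12) = -67*(-12) = 804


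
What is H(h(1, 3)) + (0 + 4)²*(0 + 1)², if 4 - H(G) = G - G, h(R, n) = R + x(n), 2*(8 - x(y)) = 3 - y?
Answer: 20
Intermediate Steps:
x(y) = 13/2 + y/2 (x(y) = 8 - (3 - y)/2 = 8 + (-3/2 + y/2) = 13/2 + y/2)
h(R, n) = 13/2 + R + n/2 (h(R, n) = R + (13/2 + n/2) = 13/2 + R + n/2)
H(G) = 4 (H(G) = 4 - (G - G) = 4 - 1*0 = 4 + 0 = 4)
H(h(1, 3)) + (0 + 4)²*(0 + 1)² = 4 + (0 + 4)²*(0 + 1)² = 4 + 4²*1² = 4 + 16*1 = 4 + 16 = 20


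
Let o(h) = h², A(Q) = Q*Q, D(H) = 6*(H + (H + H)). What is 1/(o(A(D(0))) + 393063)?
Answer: 1/393063 ≈ 2.5441e-6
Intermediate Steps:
D(H) = 18*H (D(H) = 6*(H + 2*H) = 6*(3*H) = 18*H)
A(Q) = Q²
1/(o(A(D(0))) + 393063) = 1/(((18*0)²)² + 393063) = 1/((0²)² + 393063) = 1/(0² + 393063) = 1/(0 + 393063) = 1/393063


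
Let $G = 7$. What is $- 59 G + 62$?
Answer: $-351$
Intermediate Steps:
$- 59 G + 62 = \left(-59\right) 7 + 62 = -413 + 62 = -351$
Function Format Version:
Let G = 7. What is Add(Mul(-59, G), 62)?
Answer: -351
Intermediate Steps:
Add(Mul(-59, G), 62) = Add(Mul(-59, 7), 62) = Add(-413, 62) = -351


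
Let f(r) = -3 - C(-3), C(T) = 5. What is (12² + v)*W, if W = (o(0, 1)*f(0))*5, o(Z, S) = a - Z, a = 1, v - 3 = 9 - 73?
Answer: -3320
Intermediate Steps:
v = -61 (v = 3 + (9 - 73) = 3 - 64 = -61)
f(r) = -8 (f(r) = -3 - 1*5 = -3 - 5 = -8)
o(Z, S) = 1 - Z
W = -40 (W = ((1 - 1*0)*(-8))*5 = ((1 + 0)*(-8))*5 = (1*(-8))*5 = -8*5 = -40)
(12² + v)*W = (12² - 61)*(-40) = (144 - 61)*(-40) = 83*(-40) = -3320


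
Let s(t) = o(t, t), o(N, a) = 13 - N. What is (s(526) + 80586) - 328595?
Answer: -248522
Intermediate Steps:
s(t) = 13 - t
(s(526) + 80586) - 328595 = ((13 - 1*526) + 80586) - 328595 = ((13 - 526) + 80586) - 328595 = (-513 + 80586) - 328595 = 80073 - 328595 = -248522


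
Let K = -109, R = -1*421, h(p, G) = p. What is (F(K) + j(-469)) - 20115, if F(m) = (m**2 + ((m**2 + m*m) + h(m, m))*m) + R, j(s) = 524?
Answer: -2586308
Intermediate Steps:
R = -421
F(m) = -421 + m**2 + m*(m + 2*m**2) (F(m) = (m**2 + ((m**2 + m*m) + m)*m) - 421 = (m**2 + ((m**2 + m**2) + m)*m) - 421 = (m**2 + (2*m**2 + m)*m) - 421 = (m**2 + (m + 2*m**2)*m) - 421 = (m**2 + m*(m + 2*m**2)) - 421 = -421 + m**2 + m*(m + 2*m**2))
(F(K) + j(-469)) - 20115 = ((-421 + 2*(-109)**2 + 2*(-109)**3) + 524) - 20115 = ((-421 + 2*11881 + 2*(-1295029)) + 524) - 20115 = ((-421 + 23762 - 2590058) + 524) - 20115 = (-2566717 + 524) - 20115 = -2566193 - 20115 = -2586308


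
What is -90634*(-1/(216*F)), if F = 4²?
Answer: 45317/1728 ≈ 26.225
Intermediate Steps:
F = 16
-90634*(-1/(216*F)) = -90634/((36*(-6))*16) = -90634/((-216*16)) = -90634/(-3456) = -90634*(-1/3456) = 45317/1728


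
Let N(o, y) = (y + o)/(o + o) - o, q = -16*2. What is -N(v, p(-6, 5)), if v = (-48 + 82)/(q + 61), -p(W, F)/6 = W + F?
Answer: -930/493 ≈ -1.8864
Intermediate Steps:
q = -32
p(W, F) = -6*F - 6*W (p(W, F) = -6*(W + F) = -6*(F + W) = -6*F - 6*W)
v = 34/29 (v = (-48 + 82)/(-32 + 61) = 34/29 ≈ 1.1724)
N(o, y) = -o + (o + y)/(2*o) (N(o, y) = (o + y)/((2*o)) - o = (o + y)*(1/(2*o)) - o = (o + y)/(2*o) - o = -o + (o + y)/(2*o))
-N(v, p(-6, 5)) = -(½ - 1*34/29 + (-6*5 - 6*(-6))/(2*(34/29))) = -(½ - 34/29 + (½)*(-30 + 36)*(29/34)) = -(½ - 34/29 + (½)*6*(29/34)) = -(½ - 34/29 + 87/34) = -1*930/493 = -930/493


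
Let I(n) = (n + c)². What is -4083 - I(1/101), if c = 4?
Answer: -41814708/10201 ≈ -4099.1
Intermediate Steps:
I(n) = (4 + n)² (I(n) = (n + 4)² = (4 + n)²)
-4083 - I(1/101) = -4083 - (4 + 1/101)² = -4083 - (405/101)² = -4083 - 1*164025/10201 = -4083 - 164025/10201 = -41814708/10201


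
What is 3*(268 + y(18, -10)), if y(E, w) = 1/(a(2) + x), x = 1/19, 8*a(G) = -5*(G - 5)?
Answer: 236028/293 ≈ 805.56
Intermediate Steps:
a(G) = 25/8 - 5*G/8 (a(G) = (-5*(G - 5))/8 = (-5*(-5 + G))/8 = (25 - 5*G)/8 = 25/8 - 5*G/8)
x = 1/19 ≈ 0.052632
y(E, w) = 152/293 (y(E, w) = 1/((25/8 - 5/8*2) + 1/19) = 1/((25/8 - 5/4) + 1/19) = 1/(15/8 + 1/19) = 1/(293/152) = 152/293)
3*(268 + y(18, -10)) = 3*(268 + 152/293) = 3*(78676/293) = 236028/293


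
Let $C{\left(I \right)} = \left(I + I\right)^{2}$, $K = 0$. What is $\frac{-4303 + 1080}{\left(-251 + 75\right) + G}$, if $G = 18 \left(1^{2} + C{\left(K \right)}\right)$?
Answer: $\frac{3223}{158} \approx 20.399$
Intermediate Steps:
$C{\left(I \right)} = 4 I^{2}$ ($C{\left(I \right)} = \left(2 I\right)^{2} = 4 I^{2}$)
$G = 18$ ($G = 18 \left(1^{2} + 4 \cdot 0^{2}\right) = 18 \left(1 + 4 \cdot 0\right) = 18 \left(1 + 0\right) = 18 \cdot 1 = 18$)
$\frac{-4303 + 1080}{\left(-251 + 75\right) + G} = \frac{-4303 + 1080}{\left(-251 + 75\right) + 18} = - \frac{3223}{-176 + 18} = - \frac{3223}{-158} = \left(-3223\right) \left(- \frac{1}{158}\right) = \frac{3223}{158}$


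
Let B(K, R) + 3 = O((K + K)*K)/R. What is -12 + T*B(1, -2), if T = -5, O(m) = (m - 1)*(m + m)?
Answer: 13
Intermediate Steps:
O(m) = 2*m*(-1 + m) (O(m) = (-1 + m)*(2*m) = 2*m*(-1 + m))
B(K, R) = -3 + 4*K²*(-1 + 2*K²)/R (B(K, R) = -3 + (2*((K + K)*K)*(-1 + (K + K)*K))/R = -3 + (2*((2*K)*K)*(-1 + (2*K)*K))/R = -3 + (2*(2*K²)*(-1 + 2*K²))/R = -3 + (4*K²*(-1 + 2*K²))/R = -3 + 4*K²*(-1 + 2*K²)/R)
-12 + T*B(1, -2) = -12 - 5*(-4*1² - 3*(-2) + 8*1⁴)/(-2) = -12 - (-5)*(-4*1 + 6 + 8*1)/2 = -12 - (-5)*(-4 + 6 + 8)/2 = -12 - (-5)*10/2 = -12 - 5*(-5) = -12 + 25 = 13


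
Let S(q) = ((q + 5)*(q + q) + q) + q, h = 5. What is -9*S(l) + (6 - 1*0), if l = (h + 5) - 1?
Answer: -2424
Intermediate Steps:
l = 9 (l = (5 + 5) - 1 = 10 - 1 = 9)
S(q) = 2*q + 2*q*(5 + q) (S(q) = ((5 + q)*(2*q) + q) + q = (2*q*(5 + q) + q) + q = (q + 2*q*(5 + q)) + q = 2*q + 2*q*(5 + q))
-9*S(l) + (6 - 1*0) = -18*9*(6 + 9) + (6 - 1*0) = -18*9*15 + (6 + 0) = -9*270 + 6 = -2430 + 6 = -2424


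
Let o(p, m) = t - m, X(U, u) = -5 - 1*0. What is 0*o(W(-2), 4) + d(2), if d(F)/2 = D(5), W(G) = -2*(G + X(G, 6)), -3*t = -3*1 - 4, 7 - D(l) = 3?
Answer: 8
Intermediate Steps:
X(U, u) = -5 (X(U, u) = -5 + 0 = -5)
D(l) = 4 (D(l) = 7 - 1*3 = 7 - 3 = 4)
t = 7/3 (t = -(-3*1 - 4)/3 = -(-3 - 4)/3 = -1/3*(-7) = 7/3 ≈ 2.3333)
W(G) = 10 - 2*G (W(G) = -2*(G - 5) = -2*(-5 + G) = 10 - 2*G)
o(p, m) = 7/3 - m
d(F) = 8 (d(F) = 2*4 = 8)
0*o(W(-2), 4) + d(2) = 0*(7/3 - 1*4) + 8 = 0*(7/3 - 4) + 8 = 0*(-5/3) + 8 = 0 + 8 = 8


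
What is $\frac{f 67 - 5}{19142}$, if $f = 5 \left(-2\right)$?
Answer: $- \frac{675}{19142} \approx -0.035263$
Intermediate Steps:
$f = -10$
$\frac{f 67 - 5}{19142} = \frac{\left(-10\right) 67 - 5}{19142} = \left(-670 - 5\right) \frac{1}{19142} = \left(-675\right) \frac{1}{19142} = - \frac{675}{19142}$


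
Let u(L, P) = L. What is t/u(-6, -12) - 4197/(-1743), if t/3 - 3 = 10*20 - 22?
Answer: -102363/1162 ≈ -88.092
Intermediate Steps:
t = 543 (t = 9 + 3*(10*20 - 22) = 9 + 3*(200 - 22) = 9 + 3*178 = 9 + 534 = 543)
t/u(-6, -12) - 4197/(-1743) = 543/(-6) - 4197/(-1743) = 543*(-⅙) - 4197*(-1/1743) = -181/2 + 1399/581 = -102363/1162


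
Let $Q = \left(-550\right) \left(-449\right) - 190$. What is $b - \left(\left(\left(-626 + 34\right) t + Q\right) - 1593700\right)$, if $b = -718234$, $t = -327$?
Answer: $435122$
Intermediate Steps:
$Q = 246760$ ($Q = 246950 - 190 = 246760$)
$b - \left(\left(\left(-626 + 34\right) t + Q\right) - 1593700\right) = -718234 - \left(\left(\left(-626 + 34\right) \left(-327\right) + 246760\right) - 1593700\right) = -718234 - \left(\left(\left(-592\right) \left(-327\right) + 246760\right) - 1593700\right) = -718234 - \left(\left(193584 + 246760\right) - 1593700\right) = -718234 - \left(440344 - 1593700\right) = -718234 - -1153356 = -718234 + 1153356 = 435122$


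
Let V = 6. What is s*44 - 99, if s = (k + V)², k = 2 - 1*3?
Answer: 1001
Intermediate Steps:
k = -1 (k = 2 - 3 = -1)
s = 25 (s = (-1 + 6)² = 5² = 25)
s*44 - 99 = 25*44 - 99 = 1100 - 99 = 1001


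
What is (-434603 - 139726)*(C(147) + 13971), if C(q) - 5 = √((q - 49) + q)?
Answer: -8026822104 - 4020303*√5 ≈ -8.0358e+9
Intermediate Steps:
C(q) = 5 + √(-49 + 2*q) (C(q) = 5 + √((q - 49) + q) = 5 + √((-49 + q) + q) = 5 + √(-49 + 2*q))
(-434603 - 139726)*(C(147) + 13971) = (-434603 - 139726)*((5 + √(-49 + 2*147)) + 13971) = -574329*((5 + √(-49 + 294)) + 13971) = -574329*((5 + √245) + 13971) = -574329*((5 + 7*√5) + 13971) = -574329*(13976 + 7*√5) = -8026822104 - 4020303*√5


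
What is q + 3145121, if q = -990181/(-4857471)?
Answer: 15277335039172/4857471 ≈ 3.1451e+6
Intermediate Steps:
q = 990181/4857471 (q = -990181*(-1/4857471) = 990181/4857471 ≈ 0.20385)
q + 3145121 = 990181/4857471 + 3145121 = 15277335039172/4857471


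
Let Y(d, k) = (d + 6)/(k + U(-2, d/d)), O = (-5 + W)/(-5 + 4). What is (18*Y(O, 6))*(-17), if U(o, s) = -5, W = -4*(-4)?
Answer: 1530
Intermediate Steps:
W = 16
O = -11 (O = (-5 + 16)/(-5 + 4) = 11/(-1) = 11*(-1) = -11)
Y(d, k) = (6 + d)/(-5 + k) (Y(d, k) = (d + 6)/(k - 5) = (6 + d)/(-5 + k))
(18*Y(O, 6))*(-17) = (18*((6 - 11)/(-5 + 6)))*(-17) = (18*(-5/1))*(-17) = (18*(1*(-5)))*(-17) = (18*(-5))*(-17) = -90*(-17) = 1530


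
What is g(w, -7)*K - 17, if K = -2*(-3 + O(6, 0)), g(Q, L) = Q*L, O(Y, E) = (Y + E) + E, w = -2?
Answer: -101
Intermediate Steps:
O(Y, E) = Y + 2*E (O(Y, E) = (E + Y) + E = Y + 2*E)
g(Q, L) = L*Q
K = -6 (K = -2*(-3 + (6 + 2*0)) = -2*(-3 + (6 + 0)) = -2*(-3 + 6) = -2*3 = -6)
g(w, -7)*K - 17 = -7*(-2)*(-6) - 17 = 14*(-6) - 17 = -84 - 17 = -101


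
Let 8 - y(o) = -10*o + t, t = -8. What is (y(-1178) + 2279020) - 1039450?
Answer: 1227806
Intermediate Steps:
y(o) = 16 + 10*o (y(o) = 8 - (-10*o - 8) = 8 - (-8 - 10*o) = 8 + (8 + 10*o) = 16 + 10*o)
(y(-1178) + 2279020) - 1039450 = ((16 + 10*(-1178)) + 2279020) - 1039450 = ((16 - 11780) + 2279020) - 1039450 = (-11764 + 2279020) - 1039450 = 2267256 - 1039450 = 1227806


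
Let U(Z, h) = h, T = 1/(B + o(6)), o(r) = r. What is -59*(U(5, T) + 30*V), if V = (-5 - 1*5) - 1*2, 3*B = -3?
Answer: 106141/5 ≈ 21228.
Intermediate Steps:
B = -1 (B = (⅓)*(-3) = -1)
T = ⅕ (T = 1/(-1 + 6) = 1/5 = ⅕ ≈ 0.20000)
V = -12 (V = (-5 - 5) - 2 = -10 - 2 = -12)
-59*(U(5, T) + 30*V) = -59*(⅕ + 30*(-12)) = -59*(⅕ - 360) = -59*(-1799/5) = 106141/5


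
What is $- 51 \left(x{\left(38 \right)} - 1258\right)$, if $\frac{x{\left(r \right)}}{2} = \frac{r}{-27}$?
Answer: $\frac{578714}{9} \approx 64302.0$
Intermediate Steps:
$x{\left(r \right)} = - \frac{2 r}{27}$ ($x{\left(r \right)} = 2 \frac{r}{-27} = 2 r \left(- \frac{1}{27}\right) = 2 \left(- \frac{r}{27}\right) = - \frac{2 r}{27}$)
$- 51 \left(x{\left(38 \right)} - 1258\right) = - 51 \left(\left(- \frac{2}{27}\right) 38 - 1258\right) = - 51 \left(- \frac{76}{27} - 1258\right) = \left(-51\right) \left(- \frac{34042}{27}\right) = \frac{578714}{9}$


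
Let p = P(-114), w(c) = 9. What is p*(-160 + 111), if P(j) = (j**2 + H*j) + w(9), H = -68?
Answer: -1017093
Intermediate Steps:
P(j) = 9 + j**2 - 68*j (P(j) = (j**2 - 68*j) + 9 = 9 + j**2 - 68*j)
p = 20757 (p = 9 + (-114)**2 - 68*(-114) = 9 + 12996 + 7752 = 20757)
p*(-160 + 111) = 20757*(-160 + 111) = 20757*(-49) = -1017093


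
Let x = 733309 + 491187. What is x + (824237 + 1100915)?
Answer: 3149648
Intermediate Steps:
x = 1224496
x + (824237 + 1100915) = 1224496 + (824237 + 1100915) = 1224496 + 1925152 = 3149648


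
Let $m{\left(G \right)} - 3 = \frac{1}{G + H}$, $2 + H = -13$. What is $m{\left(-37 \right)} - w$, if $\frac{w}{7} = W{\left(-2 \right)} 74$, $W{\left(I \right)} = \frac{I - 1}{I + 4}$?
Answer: $\frac{40559}{52} \approx 779.98$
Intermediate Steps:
$H = -15$ ($H = -2 - 13 = -15$)
$W{\left(I \right)} = \frac{-1 + I}{4 + I}$
$w = -777$ ($w = 7 \frac{-1 - 2}{4 - 2} \cdot 74 = 7 \cdot \frac{1}{2} \left(-3\right) 74 = 7 \left(\left(- \frac{3}{2}\right) 74\right) = 7 \left(-111\right) = -777$)
$m{\left(G \right)} = 3 + \frac{1}{-15 + G}$ ($m{\left(G \right)} = 3 + \frac{1}{G - 15} = 3 + \frac{1}{-15 + G}$)
$m{\left(-37 \right)} - w = \frac{-44 + 3 \left(-37\right)}{-15 - 37} - -777 = \frac{-44 - 111}{-52} + 777 = \left(- \frac{1}{52}\right) \left(-155\right) + 777 = \frac{155}{52} + 777 = \frac{40559}{52}$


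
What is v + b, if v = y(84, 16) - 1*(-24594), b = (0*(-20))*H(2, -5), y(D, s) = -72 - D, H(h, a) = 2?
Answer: 24438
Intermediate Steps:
b = 0 (b = (0*(-20))*2 = 0*2 = 0)
v = 24438 (v = (-72 - 1*84) - 1*(-24594) = (-72 - 84) + 24594 = -156 + 24594 = 24438)
v + b = 24438 + 0 = 24438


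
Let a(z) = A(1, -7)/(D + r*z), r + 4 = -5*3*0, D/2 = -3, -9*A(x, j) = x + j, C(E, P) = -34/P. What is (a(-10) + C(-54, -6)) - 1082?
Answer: -54892/51 ≈ -1076.3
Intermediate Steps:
A(x, j) = -j/9 - x/9 (A(x, j) = -(x + j)/9 = -(j + x)/9 = -j/9 - x/9)
D = -6 (D = 2*(-3) = -6)
r = -4 (r = -4 - 5*3*0 = -4 - 15*0 = -4 + 0 = -4)
a(z) = 2/(3*(-6 - 4*z)) (a(z) = (-⅑*(-7) - ⅑*1)/(-6 - 4*z) = (7/9 - ⅑)/(-6 - 4*z) = 2/(3*(-6 - 4*z)))
(a(-10) + C(-54, -6)) - 1082 = (-1/(9 + 6*(-10)) - 34/(-6)) - 1082 = (-1/(9 - 60) - 34*(-⅙)) - 1082 = (-1/(-51) + 17/3) - 1082 = (-1*(-1/51) + 17/3) - 1082 = (1/51 + 17/3) - 1082 = 290/51 - 1082 = -54892/51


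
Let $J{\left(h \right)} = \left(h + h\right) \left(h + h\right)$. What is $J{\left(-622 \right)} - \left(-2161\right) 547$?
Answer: $2729603$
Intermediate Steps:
$J{\left(h \right)} = 4 h^{2}$ ($J{\left(h \right)} = 2 h 2 h = 4 h^{2}$)
$J{\left(-622 \right)} - \left(-2161\right) 547 = 4 \left(-622\right)^{2} - \left(-2161\right) 547 = 4 \cdot 386884 - -1182067 = 1547536 + 1182067 = 2729603$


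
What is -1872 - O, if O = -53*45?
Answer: 513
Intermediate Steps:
O = -2385
-1872 - O = -1872 - 1*(-2385) = -1872 + 2385 = 513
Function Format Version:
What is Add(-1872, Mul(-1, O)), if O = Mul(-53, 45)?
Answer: 513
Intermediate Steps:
O = -2385
Add(-1872, Mul(-1, O)) = Add(-1872, Mul(-1, -2385)) = Add(-1872, 2385) = 513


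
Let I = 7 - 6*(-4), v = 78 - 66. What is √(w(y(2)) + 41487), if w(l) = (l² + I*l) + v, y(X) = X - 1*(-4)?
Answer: √41721 ≈ 204.26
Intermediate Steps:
y(X) = 4 + X (y(X) = X + 4 = 4 + X)
v = 12
I = 31 (I = 7 + 24 = 31)
w(l) = 12 + l² + 31*l (w(l) = (l² + 31*l) + 12 = 12 + l² + 31*l)
√(w(y(2)) + 41487) = √((12 + (4 + 2)² + 31*(4 + 2)) + 41487) = √((12 + 6² + 31*6) + 41487) = √((12 + 36 + 186) + 41487) = √(234 + 41487) = √41721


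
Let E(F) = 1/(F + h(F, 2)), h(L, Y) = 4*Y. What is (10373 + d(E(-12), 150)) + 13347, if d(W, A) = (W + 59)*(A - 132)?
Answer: 49555/2 ≈ 24778.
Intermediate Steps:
E(F) = 1/(8 + F) (E(F) = 1/(F + 4*2) = 1/(F + 8) = 1/(8 + F))
d(W, A) = (-132 + A)*(59 + W) (d(W, A) = (59 + W)*(-132 + A) = (-132 + A)*(59 + W))
(10373 + d(E(-12), 150)) + 13347 = (10373 + (-7788 - 132/(8 - 12) + 59*150 + 150/(8 - 12))) + 13347 = (10373 + (-7788 - 132/(-4) + 8850 + 150/(-4))) + 13347 = (10373 + (-7788 - 132*(-1/4) + 8850 + 150*(-1/4))) + 13347 = (10373 + (-7788 + 33 + 8850 - 75/2)) + 13347 = (10373 + 2115/2) + 13347 = 22861/2 + 13347 = 49555/2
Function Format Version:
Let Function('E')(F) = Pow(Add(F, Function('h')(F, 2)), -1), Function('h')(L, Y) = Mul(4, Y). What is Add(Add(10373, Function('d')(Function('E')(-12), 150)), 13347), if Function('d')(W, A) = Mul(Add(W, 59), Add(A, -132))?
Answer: Rational(49555, 2) ≈ 24778.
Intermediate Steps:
Function('E')(F) = Pow(Add(8, F), -1) (Function('E')(F) = Pow(Add(F, Mul(4, 2)), -1) = Pow(Add(F, 8), -1) = Pow(Add(8, F), -1))
Function('d')(W, A) = Mul(Add(-132, A), Add(59, W)) (Function('d')(W, A) = Mul(Add(59, W), Add(-132, A)) = Mul(Add(-132, A), Add(59, W)))
Add(Add(10373, Function('d')(Function('E')(-12), 150)), 13347) = Add(Add(10373, Add(-7788, Mul(-132, Pow(Add(8, -12), -1)), Mul(59, 150), Mul(150, Pow(Add(8, -12), -1)))), 13347) = Add(Add(10373, Add(-7788, Mul(-132, Pow(-4, -1)), 8850, Mul(150, Pow(-4, -1)))), 13347) = Add(Add(10373, Add(-7788, Mul(-132, Rational(-1, 4)), 8850, Mul(150, Rational(-1, 4)))), 13347) = Add(Add(10373, Add(-7788, 33, 8850, Rational(-75, 2))), 13347) = Add(Add(10373, Rational(2115, 2)), 13347) = Add(Rational(22861, 2), 13347) = Rational(49555, 2)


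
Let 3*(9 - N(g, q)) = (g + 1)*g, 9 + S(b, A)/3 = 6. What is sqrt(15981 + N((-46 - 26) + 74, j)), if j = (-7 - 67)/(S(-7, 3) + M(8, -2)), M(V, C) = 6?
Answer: 2*sqrt(3997) ≈ 126.44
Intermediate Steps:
S(b, A) = -9 (S(b, A) = -27 + 3*6 = -27 + 18 = -9)
j = 74/3 (j = (-7 - 67)/(-9 + 6) = -74/(-3) = -74*(-1/3) = 74/3 ≈ 24.667)
N(g, q) = 9 - g*(1 + g)/3 (N(g, q) = 9 - (g + 1)*g/3 = 9 - (1 + g)*g/3 = 9 - g*(1 + g)/3)
sqrt(15981 + N((-46 - 26) + 74, j)) = sqrt(15981 + (9 - ((-46 - 26) + 74)/3 - ((-46 - 26) + 74)**2/3)) = sqrt(15981 + (9 - (-72 + 74)/3 - (-72 + 74)**2/3)) = sqrt(15981 + (9 - 1/3*2 - 1/3*2**2)) = sqrt(15981 + (9 - 2/3 - 1/3*4)) = sqrt(15981 + (9 - 2/3 - 4/3)) = sqrt(15981 + 7) = sqrt(15988) = 2*sqrt(3997)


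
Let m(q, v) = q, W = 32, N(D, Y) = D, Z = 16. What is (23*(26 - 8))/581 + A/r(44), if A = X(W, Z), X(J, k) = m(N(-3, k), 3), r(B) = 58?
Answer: 22269/33698 ≈ 0.66084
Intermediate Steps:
X(J, k) = -3
A = -3
(23*(26 - 8))/581 + A/r(44) = (23*(26 - 8))/581 - 3/58 = (23*18)*(1/581) - 3*1/58 = 414*(1/581) - 3/58 = 414/581 - 3/58 = 22269/33698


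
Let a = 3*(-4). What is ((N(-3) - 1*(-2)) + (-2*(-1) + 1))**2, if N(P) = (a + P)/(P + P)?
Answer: 225/4 ≈ 56.250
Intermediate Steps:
a = -12
N(P) = (-12 + P)/(2*P) (N(P) = (-12 + P)/(P + P) = (-12 + P)/((2*P)) = (-12 + P)*(1/(2*P)) = (-12 + P)/(2*P))
((N(-3) - 1*(-2)) + (-2*(-1) + 1))**2 = (((1/2)*(-12 - 3)/(-3) - 1*(-2)) + (-2*(-1) + 1))**2 = (((1/2)*(-1/3)*(-15) + 2) + (2 + 1))**2 = ((5/2 + 2) + 3)**2 = (9/2 + 3)**2 = (15/2)**2 = 225/4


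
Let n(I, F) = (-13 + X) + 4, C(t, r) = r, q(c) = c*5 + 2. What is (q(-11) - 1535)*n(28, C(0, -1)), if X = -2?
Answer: 17468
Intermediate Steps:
q(c) = 2 + 5*c (q(c) = 5*c + 2 = 2 + 5*c)
n(I, F) = -11 (n(I, F) = (-13 - 2) + 4 = -15 + 4 = -11)
(q(-11) - 1535)*n(28, C(0, -1)) = ((2 + 5*(-11)) - 1535)*(-11) = ((2 - 55) - 1535)*(-11) = (-53 - 1535)*(-11) = -1588*(-11) = 17468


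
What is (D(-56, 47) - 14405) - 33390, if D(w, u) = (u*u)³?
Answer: 10779167534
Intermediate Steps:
D(w, u) = u⁶ (D(w, u) = (u²)³ = u⁶)
(D(-56, 47) - 14405) - 33390 = (47⁶ - 14405) - 33390 = (10779215329 - 14405) - 33390 = 10779200924 - 33390 = 10779167534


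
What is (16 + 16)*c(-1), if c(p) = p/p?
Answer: 32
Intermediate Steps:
c(p) = 1
(16 + 16)*c(-1) = (16 + 16)*1 = 32*1 = 32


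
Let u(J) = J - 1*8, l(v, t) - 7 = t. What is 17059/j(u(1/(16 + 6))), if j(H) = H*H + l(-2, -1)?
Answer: 8256556/33529 ≈ 246.25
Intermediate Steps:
l(v, t) = 7 + t
u(J) = -8 + J (u(J) = J - 8 = -8 + J)
j(H) = 6 + H² (j(H) = H*H + (7 - 1) = H² + 6 = 6 + H²)
17059/j(u(1/(16 + 6))) = 17059/(6 + (-8 + 1/(16 + 6))²) = 17059/(6 + (-8 + 1/22)²) = 17059/(6 + (-175/22)²) = 17059/(6 + 30625/484) = 17059/(33529/484) = 17059*(484/33529) = 8256556/33529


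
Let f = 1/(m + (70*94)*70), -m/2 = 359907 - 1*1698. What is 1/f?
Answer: -255818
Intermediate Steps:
m = -716418 (m = -2*(359907 - 1*1698) = -2*(359907 - 1698) = -2*358209 = -716418)
f = -1/255818 (f = 1/(-716418 + (70*94)*70) = 1/(-716418 + 6580*70) = 1/(-716418 + 460600) = 1/(-255818) = -1/255818 ≈ -3.9090e-6)
1/f = 1/(-1/255818) = -255818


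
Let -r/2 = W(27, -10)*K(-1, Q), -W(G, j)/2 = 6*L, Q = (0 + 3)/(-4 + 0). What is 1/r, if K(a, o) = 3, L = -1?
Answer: -1/72 ≈ -0.013889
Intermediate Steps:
Q = -3/4 (Q = 3/(-4) = 3*(-1/4) = -3/4 ≈ -0.75000)
W(G, j) = 12 (W(G, j) = -12*(-1) = -2*(-6) = 12)
r = -72 (r = -24*3 = -2*36 = -72)
1/r = 1/(-72) = -1/72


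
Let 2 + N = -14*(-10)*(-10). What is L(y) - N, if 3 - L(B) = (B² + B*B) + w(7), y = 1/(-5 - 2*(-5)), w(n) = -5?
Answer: 35248/25 ≈ 1409.9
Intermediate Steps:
N = -1402 (N = -2 - 14*(-10)*(-10) = -2 + 140*(-10) = -2 - 1400 = -1402)
y = ⅕ (y = 1/(-5 + 10) = 1/5 = ⅕ ≈ 0.20000)
L(B) = 8 - 2*B² (L(B) = 3 - ((B² + B*B) - 5) = 3 - ((B² + B²) - 5) = 3 - (2*B² - 5) = 3 - (-5 + 2*B²) = 3 + (5 - 2*B²) = 8 - 2*B²)
L(y) - N = (8 - 2*(⅕)²) - 1*(-1402) = (8 - 2*1/25) + 1402 = (8 - 2/25) + 1402 = 198/25 + 1402 = 35248/25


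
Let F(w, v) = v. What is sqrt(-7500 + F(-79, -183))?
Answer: I*sqrt(7683) ≈ 87.653*I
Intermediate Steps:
sqrt(-7500 + F(-79, -183)) = sqrt(-7500 - 183) = sqrt(-7683) = I*sqrt(7683)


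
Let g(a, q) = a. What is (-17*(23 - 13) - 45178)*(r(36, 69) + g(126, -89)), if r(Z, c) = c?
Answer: -8842860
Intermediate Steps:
(-17*(23 - 13) - 45178)*(r(36, 69) + g(126, -89)) = (-17*(23 - 13) - 45178)*(69 + 126) = (-17*10 - 45178)*195 = (-170 - 45178)*195 = -45348*195 = -8842860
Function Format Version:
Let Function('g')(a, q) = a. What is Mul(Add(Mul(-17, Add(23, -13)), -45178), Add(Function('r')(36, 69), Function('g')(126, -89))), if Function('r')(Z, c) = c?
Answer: -8842860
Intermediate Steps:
Mul(Add(Mul(-17, Add(23, -13)), -45178), Add(Function('r')(36, 69), Function('g')(126, -89))) = Mul(Add(Mul(-17, Add(23, -13)), -45178), Add(69, 126)) = Mul(Add(Mul(-17, 10), -45178), 195) = Mul(Add(-170, -45178), 195) = Mul(-45348, 195) = -8842860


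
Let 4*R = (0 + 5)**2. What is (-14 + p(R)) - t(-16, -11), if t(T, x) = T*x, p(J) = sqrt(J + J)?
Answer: -190 + 5*sqrt(2)/2 ≈ -186.46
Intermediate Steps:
R = 25/4 (R = (0 + 5)**2/4 = (1/4)*5**2 = (1/4)*25 = 25/4 ≈ 6.2500)
p(J) = sqrt(2)*sqrt(J) (p(J) = sqrt(2*J) = sqrt(2)*sqrt(J))
(-14 + p(R)) - t(-16, -11) = (-14 + sqrt(2)*sqrt(25/4)) - (-16)*(-11) = (-14 + sqrt(2)*(5/2)) - 1*176 = (-14 + 5*sqrt(2)/2) - 176 = -190 + 5*sqrt(2)/2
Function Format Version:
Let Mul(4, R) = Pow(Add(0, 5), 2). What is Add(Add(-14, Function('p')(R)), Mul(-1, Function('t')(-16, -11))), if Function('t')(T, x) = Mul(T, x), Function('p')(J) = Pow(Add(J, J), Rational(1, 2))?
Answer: Add(-190, Mul(Rational(5, 2), Pow(2, Rational(1, 2)))) ≈ -186.46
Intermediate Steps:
R = Rational(25, 4) (R = Mul(Rational(1, 4), Pow(Add(0, 5), 2)) = Mul(Rational(1, 4), Pow(5, 2)) = Mul(Rational(1, 4), 25) = Rational(25, 4) ≈ 6.2500)
Function('p')(J) = Mul(Pow(2, Rational(1, 2)), Pow(J, Rational(1, 2))) (Function('p')(J) = Pow(Mul(2, J), Rational(1, 2)) = Mul(Pow(2, Rational(1, 2)), Pow(J, Rational(1, 2))))
Add(Add(-14, Function('p')(R)), Mul(-1, Function('t')(-16, -11))) = Add(Add(-14, Mul(Pow(2, Rational(1, 2)), Pow(Rational(25, 4), Rational(1, 2)))), Mul(-1, Mul(-16, -11))) = Add(Add(-14, Mul(Pow(2, Rational(1, 2)), Rational(5, 2))), Mul(-1, 176)) = Add(Add(-14, Mul(Rational(5, 2), Pow(2, Rational(1, 2)))), -176) = Add(-190, Mul(Rational(5, 2), Pow(2, Rational(1, 2))))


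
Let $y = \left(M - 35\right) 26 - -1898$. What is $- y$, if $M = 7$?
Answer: $-1170$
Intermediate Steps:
$y = 1170$ ($y = \left(7 - 35\right) 26 - -1898 = \left(-28\right) 26 + 1898 = -728 + 1898 = 1170$)
$- y = \left(-1\right) 1170 = -1170$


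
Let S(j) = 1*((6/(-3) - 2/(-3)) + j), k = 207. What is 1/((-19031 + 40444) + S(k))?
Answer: 3/64856 ≈ 4.6256e-5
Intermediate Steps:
S(j) = -4/3 + j (S(j) = 1*((6*(-⅓) - 2*(-⅓)) + j) = 1*((-2 + ⅔) + j) = 1*(-4/3 + j) = -4/3 + j)
1/((-19031 + 40444) + S(k)) = 1/((-19031 + 40444) + (-4/3 + 207)) = 1/(21413 + 617/3) = 1/(64856/3) = 3/64856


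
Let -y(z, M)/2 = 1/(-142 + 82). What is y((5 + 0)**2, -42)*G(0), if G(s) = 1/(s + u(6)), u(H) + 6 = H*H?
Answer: 1/900 ≈ 0.0011111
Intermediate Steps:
u(H) = -6 + H**2 (u(H) = -6 + H*H = -6 + H**2)
G(s) = 1/(30 + s) (G(s) = 1/(s + (-6 + 6**2)) = 1/(s + (-6 + 36)) = 1/(s + 30) = 1/(30 + s))
y(z, M) = 1/30 (y(z, M) = -2/(-142 + 82) = -2/(-60) = -2*(-1/60) = 1/30)
y((5 + 0)**2, -42)*G(0) = 1/(30*(30 + 0)) = (1/30)/30 = (1/30)*(1/30) = 1/900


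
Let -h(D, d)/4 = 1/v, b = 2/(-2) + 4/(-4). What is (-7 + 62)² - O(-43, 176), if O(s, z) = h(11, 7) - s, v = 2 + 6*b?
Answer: 14908/5 ≈ 2981.6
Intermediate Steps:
b = -2 (b = 2*(-½) + 4*(-¼) = -1 - 1 = -2)
v = -10 (v = 2 + 6*(-2) = 2 - 12 = -10)
h(D, d) = ⅖ (h(D, d) = -4/(-10) = -4*(-⅒) = ⅖)
O(s, z) = ⅖ - s
(-7 + 62)² - O(-43, 176) = (-7 + 62)² - (⅖ - 1*(-43)) = 55² - (⅖ + 43) = 3025 - 1*217/5 = 3025 - 217/5 = 14908/5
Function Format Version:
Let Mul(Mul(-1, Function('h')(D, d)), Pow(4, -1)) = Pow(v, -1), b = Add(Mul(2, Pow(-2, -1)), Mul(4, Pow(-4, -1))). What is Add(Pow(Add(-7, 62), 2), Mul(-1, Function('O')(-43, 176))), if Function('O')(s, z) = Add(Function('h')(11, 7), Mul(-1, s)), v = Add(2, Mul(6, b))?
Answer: Rational(14908, 5) ≈ 2981.6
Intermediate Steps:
b = -2 (b = Add(Mul(2, Rational(-1, 2)), Mul(4, Rational(-1, 4))) = Add(-1, -1) = -2)
v = -10 (v = Add(2, Mul(6, -2)) = Add(2, -12) = -10)
Function('h')(D, d) = Rational(2, 5) (Function('h')(D, d) = Mul(-4, Pow(-10, -1)) = Mul(-4, Rational(-1, 10)) = Rational(2, 5))
Function('O')(s, z) = Add(Rational(2, 5), Mul(-1, s))
Add(Pow(Add(-7, 62), 2), Mul(-1, Function('O')(-43, 176))) = Add(Pow(Add(-7, 62), 2), Mul(-1, Add(Rational(2, 5), Mul(-1, -43)))) = Add(Pow(55, 2), Mul(-1, Add(Rational(2, 5), 43))) = Add(3025, Mul(-1, Rational(217, 5))) = Add(3025, Rational(-217, 5)) = Rational(14908, 5)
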